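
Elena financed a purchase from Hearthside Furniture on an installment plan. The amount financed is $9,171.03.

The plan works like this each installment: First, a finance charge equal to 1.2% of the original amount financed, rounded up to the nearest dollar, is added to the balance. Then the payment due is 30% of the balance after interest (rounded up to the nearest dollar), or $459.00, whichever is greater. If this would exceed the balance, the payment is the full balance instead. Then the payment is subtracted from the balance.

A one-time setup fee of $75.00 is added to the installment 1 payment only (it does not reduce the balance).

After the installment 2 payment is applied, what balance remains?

Installment 1: $9,171.03 +$111.00 interest = $9,282.03; pay $2,785.00 (+ $75.00 fee) → $6,497.03
Installment 2: $6,497.03 +$111.00 interest = $6,608.03; pay $1,983.00 → $4,625.03

$4,625.03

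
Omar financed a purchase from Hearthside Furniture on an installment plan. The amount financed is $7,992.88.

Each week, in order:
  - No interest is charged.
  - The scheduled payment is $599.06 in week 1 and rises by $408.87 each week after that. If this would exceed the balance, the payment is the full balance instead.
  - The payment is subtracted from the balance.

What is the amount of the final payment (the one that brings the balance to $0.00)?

Week 1: $7,992.88 − $599.06 → $7,393.82
Week 2: $7,393.82 − $1,007.93 → $6,385.89
Week 3: $6,385.89 − $1,416.80 → $4,969.09
Week 4: $4,969.09 − $1,825.67 → $3,143.42
Week 5: $3,143.42 − $2,234.54 → $908.88
Week 6: $908.88 − $908.88 → $0.00

$908.88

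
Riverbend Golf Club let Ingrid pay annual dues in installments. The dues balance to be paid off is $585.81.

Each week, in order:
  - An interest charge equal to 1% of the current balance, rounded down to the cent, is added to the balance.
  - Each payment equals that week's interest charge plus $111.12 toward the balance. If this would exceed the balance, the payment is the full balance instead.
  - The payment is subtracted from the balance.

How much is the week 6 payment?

$30.51

# | Opening | Interest | Payment | End bal
1 | $585.81 | $5.85 | $116.97 | $474.69
2 | $474.69 | $4.74 | $115.86 | $363.57
3 | $363.57 | $3.63 | $114.75 | $252.45
4 | $252.45 | $2.52 | $113.64 | $141.33
5 | $141.33 | $1.41 | $112.53 | $30.21
6 | $30.21 | $0.30 | $30.51 | $0.00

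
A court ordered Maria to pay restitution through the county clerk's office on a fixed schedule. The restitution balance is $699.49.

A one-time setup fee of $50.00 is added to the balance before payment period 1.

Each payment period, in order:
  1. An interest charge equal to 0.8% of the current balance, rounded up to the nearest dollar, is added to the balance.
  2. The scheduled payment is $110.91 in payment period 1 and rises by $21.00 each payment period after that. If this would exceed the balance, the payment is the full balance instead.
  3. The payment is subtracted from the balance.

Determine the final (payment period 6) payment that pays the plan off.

$7.94

Payment period 1: $749.49 +$6.00 interest = $755.49; pay $110.91 → $644.58
Payment period 2: $644.58 +$6.00 interest = $650.58; pay $131.91 → $518.67
Payment period 3: $518.67 +$5.00 interest = $523.67; pay $152.91 → $370.76
Payment period 4: $370.76 +$3.00 interest = $373.76; pay $173.91 → $199.85
Payment period 5: $199.85 +$2.00 interest = $201.85; pay $194.91 → $6.94
Payment period 6: $6.94 +$1.00 interest = $7.94; pay $7.94 → $0.00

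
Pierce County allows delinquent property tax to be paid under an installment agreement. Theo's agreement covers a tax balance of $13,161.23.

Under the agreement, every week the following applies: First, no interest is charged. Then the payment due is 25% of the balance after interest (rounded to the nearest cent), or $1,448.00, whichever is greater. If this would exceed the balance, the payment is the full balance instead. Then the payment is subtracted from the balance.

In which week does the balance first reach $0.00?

Week 1: $13,161.23 − $3,290.31 → $9,870.92
Week 2: $9,870.92 − $2,467.73 → $7,403.19
Week 3: $7,403.19 − $1,850.80 → $5,552.39
Week 4: $5,552.39 − $1,448.00 → $4,104.39
Week 5: $4,104.39 − $1,448.00 → $2,656.39
Week 6: $2,656.39 − $1,448.00 → $1,208.39
Week 7: $1,208.39 − $1,208.39 → $0.00
Balance reaches $0.00 in week 7.

7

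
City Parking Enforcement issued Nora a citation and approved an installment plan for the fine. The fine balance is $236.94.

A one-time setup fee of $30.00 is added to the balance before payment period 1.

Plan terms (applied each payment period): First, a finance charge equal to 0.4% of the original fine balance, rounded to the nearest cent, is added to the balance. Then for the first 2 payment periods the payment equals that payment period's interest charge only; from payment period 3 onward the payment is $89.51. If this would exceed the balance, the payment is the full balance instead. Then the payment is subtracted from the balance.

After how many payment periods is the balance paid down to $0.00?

6

Payment period 1: opening $266.94; interest $0.95 → $267.89; payment $0.95; balance $266.94
Payment period 2: opening $266.94; interest $0.95 → $267.89; payment $0.95; balance $266.94
Payment period 3: opening $266.94; interest $0.95 → $267.89; payment $89.51; balance $178.38
Payment period 4: opening $178.38; interest $0.95 → $179.33; payment $89.51; balance $89.82
Payment period 5: opening $89.82; interest $0.95 → $90.77; payment $89.51; balance $1.26
Payment period 6: opening $1.26; interest $0.95 → $2.21; payment $2.21; balance $0.00
Balance reaches $0.00 in payment period 6.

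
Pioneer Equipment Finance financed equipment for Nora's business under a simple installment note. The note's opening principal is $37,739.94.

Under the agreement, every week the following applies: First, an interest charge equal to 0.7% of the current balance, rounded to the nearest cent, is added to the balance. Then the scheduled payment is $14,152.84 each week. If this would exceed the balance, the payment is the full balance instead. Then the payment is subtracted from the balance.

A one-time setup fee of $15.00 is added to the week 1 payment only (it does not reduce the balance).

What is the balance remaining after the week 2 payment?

$9,865.40

Week 1: $37,739.94 +$264.18 interest = $38,004.12; pay $14,152.84 (+ $15.00 fee) → $23,851.28
Week 2: $23,851.28 +$166.96 interest = $24,018.24; pay $14,152.84 → $9,865.40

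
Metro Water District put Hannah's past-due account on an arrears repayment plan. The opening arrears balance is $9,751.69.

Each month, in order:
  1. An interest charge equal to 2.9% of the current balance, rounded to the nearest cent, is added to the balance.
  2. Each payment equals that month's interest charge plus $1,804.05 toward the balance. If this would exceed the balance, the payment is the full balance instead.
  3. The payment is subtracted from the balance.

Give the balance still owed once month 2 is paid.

$6,143.59

Month 1: opening $9,751.69; interest $282.80 → $10,034.49; payment $2,086.85; balance $7,947.64
Month 2: opening $7,947.64; interest $230.48 → $8,178.12; payment $2,034.53; balance $6,143.59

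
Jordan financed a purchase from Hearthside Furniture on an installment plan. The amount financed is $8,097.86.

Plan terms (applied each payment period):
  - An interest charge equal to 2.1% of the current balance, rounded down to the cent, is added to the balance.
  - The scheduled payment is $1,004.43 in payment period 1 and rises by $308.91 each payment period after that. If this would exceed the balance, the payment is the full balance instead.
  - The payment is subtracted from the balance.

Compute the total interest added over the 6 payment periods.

# | Opening | Interest | Payment | End bal
1 | $8,097.86 | $170.05 | $1,004.43 | $7,263.48
2 | $7,263.48 | $152.53 | $1,313.34 | $6,102.67
3 | $6,102.67 | $128.15 | $1,622.25 | $4,608.57
4 | $4,608.57 | $96.77 | $1,931.16 | $2,774.18
5 | $2,774.18 | $58.25 | $2,240.07 | $592.36
6 | $592.36 | $12.43 | $604.79 | $0.00
Total interest: $170.05 + $152.53 + $128.15 + $96.77 + $58.25 + $12.43 = $618.18

$618.18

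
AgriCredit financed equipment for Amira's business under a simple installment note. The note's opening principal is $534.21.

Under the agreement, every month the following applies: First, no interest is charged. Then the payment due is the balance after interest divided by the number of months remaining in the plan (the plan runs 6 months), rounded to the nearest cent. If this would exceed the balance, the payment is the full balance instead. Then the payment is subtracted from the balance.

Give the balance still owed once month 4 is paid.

# | Opening | Payment | End bal
1 | $534.21 | $89.04 | $445.17
2 | $445.17 | $89.03 | $356.14
3 | $356.14 | $89.04 | $267.10
4 | $267.10 | $89.03 | $178.07

$178.07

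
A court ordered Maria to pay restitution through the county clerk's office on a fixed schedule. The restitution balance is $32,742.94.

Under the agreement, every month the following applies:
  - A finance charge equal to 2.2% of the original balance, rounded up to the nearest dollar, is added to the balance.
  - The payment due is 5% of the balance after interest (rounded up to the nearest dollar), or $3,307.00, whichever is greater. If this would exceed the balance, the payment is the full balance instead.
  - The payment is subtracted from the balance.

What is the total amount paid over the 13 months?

Month 1: opening $32,742.94; interest $721.00 → $33,463.94; payment $3,307.00; balance $30,156.94
Month 2: opening $30,156.94; interest $721.00 → $30,877.94; payment $3,307.00; balance $27,570.94
Month 3: opening $27,570.94; interest $721.00 → $28,291.94; payment $3,307.00; balance $24,984.94
Month 4: opening $24,984.94; interest $721.00 → $25,705.94; payment $3,307.00; balance $22,398.94
Month 5: opening $22,398.94; interest $721.00 → $23,119.94; payment $3,307.00; balance $19,812.94
Month 6: opening $19,812.94; interest $721.00 → $20,533.94; payment $3,307.00; balance $17,226.94
Month 7: opening $17,226.94; interest $721.00 → $17,947.94; payment $3,307.00; balance $14,640.94
Month 8: opening $14,640.94; interest $721.00 → $15,361.94; payment $3,307.00; balance $12,054.94
Month 9: opening $12,054.94; interest $721.00 → $12,775.94; payment $3,307.00; balance $9,468.94
Month 10: opening $9,468.94; interest $721.00 → $10,189.94; payment $3,307.00; balance $6,882.94
Month 11: opening $6,882.94; interest $721.00 → $7,603.94; payment $3,307.00; balance $4,296.94
Month 12: opening $4,296.94; interest $721.00 → $5,017.94; payment $3,307.00; balance $1,710.94
Month 13: opening $1,710.94; interest $721.00 → $2,431.94; payment $2,431.94; balance $0.00
Total paid: $42,115.94

$42,115.94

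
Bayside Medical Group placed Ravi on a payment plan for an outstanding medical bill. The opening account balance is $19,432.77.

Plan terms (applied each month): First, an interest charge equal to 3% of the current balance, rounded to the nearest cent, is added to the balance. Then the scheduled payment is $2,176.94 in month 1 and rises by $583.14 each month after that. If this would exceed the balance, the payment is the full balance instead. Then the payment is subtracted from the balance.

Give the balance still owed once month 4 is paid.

Month 1: $19,432.77 +$582.98 interest = $20,015.75; pay $2,176.94 → $17,838.81
Month 2: $17,838.81 +$535.16 interest = $18,373.97; pay $2,760.08 → $15,613.89
Month 3: $15,613.89 +$468.42 interest = $16,082.31; pay $3,343.22 → $12,739.09
Month 4: $12,739.09 +$382.17 interest = $13,121.26; pay $3,926.36 → $9,194.90

$9,194.90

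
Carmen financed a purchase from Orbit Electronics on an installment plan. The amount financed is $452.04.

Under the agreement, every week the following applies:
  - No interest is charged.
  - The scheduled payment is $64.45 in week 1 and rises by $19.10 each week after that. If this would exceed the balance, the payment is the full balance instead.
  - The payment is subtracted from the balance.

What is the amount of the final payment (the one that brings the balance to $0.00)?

$79.64

Week 1: opening $452.04; payment $64.45; balance $387.59
Week 2: opening $387.59; payment $83.55; balance $304.04
Week 3: opening $304.04; payment $102.65; balance $201.39
Week 4: opening $201.39; payment $121.75; balance $79.64
Week 5: opening $79.64; payment $79.64; balance $0.00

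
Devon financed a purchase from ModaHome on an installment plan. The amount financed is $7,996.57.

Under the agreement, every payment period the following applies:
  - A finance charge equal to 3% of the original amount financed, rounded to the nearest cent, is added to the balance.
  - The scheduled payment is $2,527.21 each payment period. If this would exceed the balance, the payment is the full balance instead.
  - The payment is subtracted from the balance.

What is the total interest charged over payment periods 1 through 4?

$959.60

Payment period 1: $7,996.57 +$239.90 interest = $8,236.47; pay $2,527.21 → $5,709.26
Payment period 2: $5,709.26 +$239.90 interest = $5,949.16; pay $2,527.21 → $3,421.95
Payment period 3: $3,421.95 +$239.90 interest = $3,661.85; pay $2,527.21 → $1,134.64
Payment period 4: $1,134.64 +$239.90 interest = $1,374.54; pay $1,374.54 → $0.00
Total interest: $239.90 + $239.90 + $239.90 + $239.90 = $959.60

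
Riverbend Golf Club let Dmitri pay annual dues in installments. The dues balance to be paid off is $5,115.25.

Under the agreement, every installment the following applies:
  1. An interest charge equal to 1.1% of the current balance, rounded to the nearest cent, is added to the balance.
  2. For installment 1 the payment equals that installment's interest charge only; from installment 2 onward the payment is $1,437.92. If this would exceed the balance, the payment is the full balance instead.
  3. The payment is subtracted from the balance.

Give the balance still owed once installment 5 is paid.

Installment 1: opening $5,115.25; interest $56.27 → $5,171.52; payment $56.27; balance $5,115.25
Installment 2: opening $5,115.25; interest $56.27 → $5,171.52; payment $1,437.92; balance $3,733.60
Installment 3: opening $3,733.60; interest $41.07 → $3,774.67; payment $1,437.92; balance $2,336.75
Installment 4: opening $2,336.75; interest $25.70 → $2,362.45; payment $1,437.92; balance $924.53
Installment 5: opening $924.53; interest $10.17 → $934.70; payment $934.70; balance $0.00

$0.00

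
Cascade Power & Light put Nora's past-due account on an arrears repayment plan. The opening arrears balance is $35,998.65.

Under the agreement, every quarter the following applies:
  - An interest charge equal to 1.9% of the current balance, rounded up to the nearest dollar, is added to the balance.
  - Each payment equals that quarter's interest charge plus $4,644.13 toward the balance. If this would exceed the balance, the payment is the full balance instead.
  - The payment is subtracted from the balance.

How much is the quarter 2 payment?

Quarter 1: opening $35,998.65; interest $684.00 → $36,682.65; payment $5,328.13; balance $31,354.52
Quarter 2: opening $31,354.52; interest $596.00 → $31,950.52; payment $5,240.13; balance $26,710.39

$5,240.13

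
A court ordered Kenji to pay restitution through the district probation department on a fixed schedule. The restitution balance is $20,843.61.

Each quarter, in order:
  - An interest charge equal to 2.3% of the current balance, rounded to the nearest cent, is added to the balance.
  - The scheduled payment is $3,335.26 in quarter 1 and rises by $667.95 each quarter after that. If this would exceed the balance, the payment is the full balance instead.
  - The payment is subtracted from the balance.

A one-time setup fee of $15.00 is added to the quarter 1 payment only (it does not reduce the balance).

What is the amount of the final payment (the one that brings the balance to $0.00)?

$5,064.35

Quarter 1: opening $20,843.61; interest $479.40 → $21,323.01; payment $3,335.26 (+ $15.00 fee); balance $17,987.75
Quarter 2: opening $17,987.75; interest $413.72 → $18,401.47; payment $4,003.21; balance $14,398.26
Quarter 3: opening $14,398.26; interest $331.16 → $14,729.42; payment $4,671.16; balance $10,058.26
Quarter 4: opening $10,058.26; interest $231.34 → $10,289.60; payment $5,339.11; balance $4,950.49
Quarter 5: opening $4,950.49; interest $113.86 → $5,064.35; payment $5,064.35; balance $0.00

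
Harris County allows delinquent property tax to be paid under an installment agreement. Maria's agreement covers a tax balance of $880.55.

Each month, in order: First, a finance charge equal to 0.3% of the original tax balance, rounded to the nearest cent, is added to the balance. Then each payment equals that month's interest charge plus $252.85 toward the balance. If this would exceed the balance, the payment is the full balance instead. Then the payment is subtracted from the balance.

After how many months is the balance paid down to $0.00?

4

Month 1: $880.55 +$2.64 interest = $883.19; pay $255.49 → $627.70
Month 2: $627.70 +$2.64 interest = $630.34; pay $255.49 → $374.85
Month 3: $374.85 +$2.64 interest = $377.49; pay $255.49 → $122.00
Month 4: $122.00 +$2.64 interest = $124.64; pay $124.64 → $0.00
Balance reaches $0.00 in month 4.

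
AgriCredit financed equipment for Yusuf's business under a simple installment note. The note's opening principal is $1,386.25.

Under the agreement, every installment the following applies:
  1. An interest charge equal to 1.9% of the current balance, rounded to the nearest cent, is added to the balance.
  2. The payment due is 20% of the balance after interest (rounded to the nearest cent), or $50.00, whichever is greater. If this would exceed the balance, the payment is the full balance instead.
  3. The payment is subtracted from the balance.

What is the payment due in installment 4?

# | Opening | Interest | Payment | End bal
1 | $1,386.25 | $26.34 | $282.52 | $1,130.07
2 | $1,130.07 | $21.47 | $230.31 | $921.23
3 | $921.23 | $17.50 | $187.75 | $750.98
4 | $750.98 | $14.27 | $153.05 | $612.20

$153.05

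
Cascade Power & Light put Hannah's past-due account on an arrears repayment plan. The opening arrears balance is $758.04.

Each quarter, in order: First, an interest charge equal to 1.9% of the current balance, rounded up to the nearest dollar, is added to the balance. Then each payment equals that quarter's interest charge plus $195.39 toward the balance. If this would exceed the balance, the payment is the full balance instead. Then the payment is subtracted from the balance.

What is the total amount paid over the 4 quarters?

Quarter 1: opening $758.04; interest $15.00 → $773.04; payment $210.39; balance $562.65
Quarter 2: opening $562.65; interest $11.00 → $573.65; payment $206.39; balance $367.26
Quarter 3: opening $367.26; interest $7.00 → $374.26; payment $202.39; balance $171.87
Quarter 4: opening $171.87; interest $4.00 → $175.87; payment $175.87; balance $0.00
Total paid: $795.04

$795.04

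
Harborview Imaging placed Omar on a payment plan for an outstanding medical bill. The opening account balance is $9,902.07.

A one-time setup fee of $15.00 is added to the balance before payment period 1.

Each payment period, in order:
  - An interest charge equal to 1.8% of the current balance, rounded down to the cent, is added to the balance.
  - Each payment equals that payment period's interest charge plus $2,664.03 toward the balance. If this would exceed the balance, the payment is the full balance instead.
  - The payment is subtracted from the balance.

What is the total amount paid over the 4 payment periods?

$10,343.36

# | Opening | Interest | Payment | End bal
1 | $9,917.07 | $178.50 | $2,842.53 | $7,253.04
2 | $7,253.04 | $130.55 | $2,794.58 | $4,589.01
3 | $4,589.01 | $82.60 | $2,746.63 | $1,924.98
4 | $1,924.98 | $34.64 | $1,959.62 | $0.00
Total paid: $10,343.36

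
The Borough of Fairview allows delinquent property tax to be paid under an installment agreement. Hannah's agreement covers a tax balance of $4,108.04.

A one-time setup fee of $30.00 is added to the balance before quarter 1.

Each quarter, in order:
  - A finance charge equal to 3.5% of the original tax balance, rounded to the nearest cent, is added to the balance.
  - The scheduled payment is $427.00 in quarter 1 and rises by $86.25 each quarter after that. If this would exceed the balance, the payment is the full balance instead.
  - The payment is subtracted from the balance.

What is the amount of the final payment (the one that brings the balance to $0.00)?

$488.03

Quarter 1: opening $4,138.04; interest $143.78 → $4,281.82; payment $427.00; balance $3,854.82
Quarter 2: opening $3,854.82; interest $143.78 → $3,998.60; payment $513.25; balance $3,485.35
Quarter 3: opening $3,485.35; interest $143.78 → $3,629.13; payment $599.50; balance $3,029.63
Quarter 4: opening $3,029.63; interest $143.78 → $3,173.41; payment $685.75; balance $2,487.66
Quarter 5: opening $2,487.66; interest $143.78 → $2,631.44; payment $772.00; balance $1,859.44
Quarter 6: opening $1,859.44; interest $143.78 → $2,003.22; payment $858.25; balance $1,144.97
Quarter 7: opening $1,144.97; interest $143.78 → $1,288.75; payment $944.50; balance $344.25
Quarter 8: opening $344.25; interest $143.78 → $488.03; payment $488.03; balance $0.00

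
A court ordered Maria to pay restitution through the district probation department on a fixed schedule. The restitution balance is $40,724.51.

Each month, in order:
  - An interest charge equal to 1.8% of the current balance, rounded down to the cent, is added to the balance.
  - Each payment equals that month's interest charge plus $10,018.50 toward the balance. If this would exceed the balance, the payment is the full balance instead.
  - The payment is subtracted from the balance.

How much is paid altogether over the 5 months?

$42,586.36

# | Opening | Interest | Payment | End bal
1 | $40,724.51 | $733.04 | $10,751.54 | $30,706.01
2 | $30,706.01 | $552.70 | $10,571.20 | $20,687.51
3 | $20,687.51 | $372.37 | $10,390.87 | $10,669.01
4 | $10,669.01 | $192.04 | $10,210.54 | $650.51
5 | $650.51 | $11.70 | $662.21 | $0.00
Total paid: $42,586.36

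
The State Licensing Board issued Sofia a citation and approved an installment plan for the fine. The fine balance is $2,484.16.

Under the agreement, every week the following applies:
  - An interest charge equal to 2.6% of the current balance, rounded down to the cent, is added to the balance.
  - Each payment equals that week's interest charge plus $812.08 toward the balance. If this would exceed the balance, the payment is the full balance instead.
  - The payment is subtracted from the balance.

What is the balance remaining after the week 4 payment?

Week 1: opening $2,484.16; interest $64.58 → $2,548.74; payment $876.66; balance $1,672.08
Week 2: opening $1,672.08; interest $43.47 → $1,715.55; payment $855.55; balance $860.00
Week 3: opening $860.00; interest $22.36 → $882.36; payment $834.44; balance $47.92
Week 4: opening $47.92; interest $1.24 → $49.16; payment $49.16; balance $0.00

$0.00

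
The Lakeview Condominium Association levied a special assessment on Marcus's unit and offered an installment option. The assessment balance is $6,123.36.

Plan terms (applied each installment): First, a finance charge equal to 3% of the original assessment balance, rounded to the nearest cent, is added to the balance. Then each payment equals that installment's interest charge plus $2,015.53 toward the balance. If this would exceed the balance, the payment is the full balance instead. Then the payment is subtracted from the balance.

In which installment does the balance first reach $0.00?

Installment 1: opening $6,123.36; interest $183.70 → $6,307.06; payment $2,199.23; balance $4,107.83
Installment 2: opening $4,107.83; interest $183.70 → $4,291.53; payment $2,199.23; balance $2,092.30
Installment 3: opening $2,092.30; interest $183.70 → $2,276.00; payment $2,199.23; balance $76.77
Installment 4: opening $76.77; interest $183.70 → $260.47; payment $260.47; balance $0.00
Balance reaches $0.00 in installment 4.

4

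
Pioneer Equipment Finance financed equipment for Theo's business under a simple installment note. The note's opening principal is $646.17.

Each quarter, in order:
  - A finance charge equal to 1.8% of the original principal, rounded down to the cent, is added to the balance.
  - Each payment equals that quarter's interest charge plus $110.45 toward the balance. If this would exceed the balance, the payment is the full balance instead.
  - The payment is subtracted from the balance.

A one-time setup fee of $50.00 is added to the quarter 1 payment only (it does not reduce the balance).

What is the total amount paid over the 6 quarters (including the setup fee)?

# | Opening | Interest | Payment | Fee | End bal
1 | $646.17 | $11.63 | $122.08 | $50.00 | $535.72
2 | $535.72 | $11.63 | $122.08 | — | $425.27
3 | $425.27 | $11.63 | $122.08 | — | $314.82
4 | $314.82 | $11.63 | $122.08 | — | $204.37
5 | $204.37 | $11.63 | $122.08 | — | $93.92
6 | $93.92 | $11.63 | $105.55 | — | $0.00
Total paid: $765.95

$765.95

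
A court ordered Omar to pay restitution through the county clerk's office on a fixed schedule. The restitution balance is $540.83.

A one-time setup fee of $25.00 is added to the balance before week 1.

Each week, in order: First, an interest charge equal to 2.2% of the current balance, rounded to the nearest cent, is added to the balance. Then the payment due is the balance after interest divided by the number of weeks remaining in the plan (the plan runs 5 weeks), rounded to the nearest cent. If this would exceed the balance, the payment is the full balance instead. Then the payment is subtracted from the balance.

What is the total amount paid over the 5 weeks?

$604.30

# | Opening | Interest | Payment | End bal
1 | $565.83 | $12.45 | $115.66 | $462.62
2 | $462.62 | $10.18 | $118.20 | $354.60
3 | $354.60 | $7.80 | $120.80 | $241.60
4 | $241.60 | $5.32 | $123.46 | $123.46
5 | $123.46 | $2.72 | $126.18 | $0.00
Total paid: $604.30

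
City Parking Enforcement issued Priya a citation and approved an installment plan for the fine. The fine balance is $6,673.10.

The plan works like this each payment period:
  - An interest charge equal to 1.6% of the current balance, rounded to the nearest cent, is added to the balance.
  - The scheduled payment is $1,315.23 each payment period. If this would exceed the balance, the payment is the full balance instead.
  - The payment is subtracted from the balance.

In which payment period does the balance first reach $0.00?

6

Payment period 1: opening $6,673.10; interest $106.77 → $6,779.87; payment $1,315.23; balance $5,464.64
Payment period 2: opening $5,464.64; interest $87.43 → $5,552.07; payment $1,315.23; balance $4,236.84
Payment period 3: opening $4,236.84; interest $67.79 → $4,304.63; payment $1,315.23; balance $2,989.40
Payment period 4: opening $2,989.40; interest $47.83 → $3,037.23; payment $1,315.23; balance $1,722.00
Payment period 5: opening $1,722.00; interest $27.55 → $1,749.55; payment $1,315.23; balance $434.32
Payment period 6: opening $434.32; interest $6.95 → $441.27; payment $441.27; balance $0.00
Balance reaches $0.00 in payment period 6.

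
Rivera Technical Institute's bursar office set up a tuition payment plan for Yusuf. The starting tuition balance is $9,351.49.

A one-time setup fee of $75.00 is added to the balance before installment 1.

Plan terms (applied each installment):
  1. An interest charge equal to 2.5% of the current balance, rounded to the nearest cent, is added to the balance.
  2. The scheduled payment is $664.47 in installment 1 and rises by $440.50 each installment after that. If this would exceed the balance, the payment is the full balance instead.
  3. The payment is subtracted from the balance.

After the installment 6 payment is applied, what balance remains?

Installment 1: $9,426.49 +$235.66 interest = $9,662.15; pay $664.47 → $8,997.68
Installment 2: $8,997.68 +$224.94 interest = $9,222.62; pay $1,104.97 → $8,117.65
Installment 3: $8,117.65 +$202.94 interest = $8,320.59; pay $1,545.47 → $6,775.12
Installment 4: $6,775.12 +$169.38 interest = $6,944.50; pay $1,985.97 → $4,958.53
Installment 5: $4,958.53 +$123.96 interest = $5,082.49; pay $2,426.47 → $2,656.02
Installment 6: $2,656.02 +$66.40 interest = $2,722.42; pay $2,722.42 → $0.00

$0.00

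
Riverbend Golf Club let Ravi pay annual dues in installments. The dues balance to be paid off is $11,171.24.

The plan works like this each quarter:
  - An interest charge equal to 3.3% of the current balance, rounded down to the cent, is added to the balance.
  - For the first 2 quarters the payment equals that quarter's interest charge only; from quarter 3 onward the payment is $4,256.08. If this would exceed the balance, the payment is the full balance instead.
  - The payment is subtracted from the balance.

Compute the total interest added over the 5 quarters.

Quarter 1: $11,171.24 +$368.65 interest = $11,539.89; pay $368.65 → $11,171.24
Quarter 2: $11,171.24 +$368.65 interest = $11,539.89; pay $368.65 → $11,171.24
Quarter 3: $11,171.24 +$368.65 interest = $11,539.89; pay $4,256.08 → $7,283.81
Quarter 4: $7,283.81 +$240.36 interest = $7,524.17; pay $4,256.08 → $3,268.09
Quarter 5: $3,268.09 +$107.84 interest = $3,375.93; pay $3,375.93 → $0.00
Total interest: $368.65 + $368.65 + $368.65 + $240.36 + $107.84 = $1,454.15

$1,454.15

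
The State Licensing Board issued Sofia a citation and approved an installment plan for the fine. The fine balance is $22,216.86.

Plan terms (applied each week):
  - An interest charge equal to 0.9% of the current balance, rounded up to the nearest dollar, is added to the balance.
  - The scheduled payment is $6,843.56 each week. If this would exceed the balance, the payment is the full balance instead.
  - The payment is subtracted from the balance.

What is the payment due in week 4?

Week 1: opening $22,216.86; interest $200.00 → $22,416.86; payment $6,843.56; balance $15,573.30
Week 2: opening $15,573.30; interest $141.00 → $15,714.30; payment $6,843.56; balance $8,870.74
Week 3: opening $8,870.74; interest $80.00 → $8,950.74; payment $6,843.56; balance $2,107.18
Week 4: opening $2,107.18; interest $19.00 → $2,126.18; payment $2,126.18; balance $0.00

$2,126.18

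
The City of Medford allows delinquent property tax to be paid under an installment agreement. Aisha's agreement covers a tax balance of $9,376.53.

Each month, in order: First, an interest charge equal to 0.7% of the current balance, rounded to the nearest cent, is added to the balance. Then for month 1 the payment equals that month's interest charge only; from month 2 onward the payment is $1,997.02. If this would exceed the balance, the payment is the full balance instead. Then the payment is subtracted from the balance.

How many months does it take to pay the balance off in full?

6

# | Opening | Interest | Payment | End bal
1 | $9,376.53 | $65.64 | $65.64 | $9,376.53
2 | $9,376.53 | $65.64 | $1,997.02 | $7,445.15
3 | $7,445.15 | $52.12 | $1,997.02 | $5,500.25
4 | $5,500.25 | $38.50 | $1,997.02 | $3,541.73
5 | $3,541.73 | $24.79 | $1,997.02 | $1,569.50
6 | $1,569.50 | $10.99 | $1,580.49 | $0.00
Balance reaches $0.00 in month 6.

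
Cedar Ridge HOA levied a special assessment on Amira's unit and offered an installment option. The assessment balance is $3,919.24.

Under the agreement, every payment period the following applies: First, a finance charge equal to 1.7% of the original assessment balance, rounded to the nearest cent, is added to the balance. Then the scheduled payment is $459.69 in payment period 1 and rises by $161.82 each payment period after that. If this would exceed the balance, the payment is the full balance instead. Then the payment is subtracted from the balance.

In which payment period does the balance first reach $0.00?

# | Opening | Interest | Payment | End bal
1 | $3,919.24 | $66.63 | $459.69 | $3,526.18
2 | $3,526.18 | $66.63 | $621.51 | $2,971.30
3 | $2,971.30 | $66.63 | $783.33 | $2,254.60
4 | $2,254.60 | $66.63 | $945.15 | $1,376.08
5 | $1,376.08 | $66.63 | $1,106.97 | $335.74
6 | $335.74 | $66.63 | $402.37 | $0.00
Balance reaches $0.00 in payment period 6.

6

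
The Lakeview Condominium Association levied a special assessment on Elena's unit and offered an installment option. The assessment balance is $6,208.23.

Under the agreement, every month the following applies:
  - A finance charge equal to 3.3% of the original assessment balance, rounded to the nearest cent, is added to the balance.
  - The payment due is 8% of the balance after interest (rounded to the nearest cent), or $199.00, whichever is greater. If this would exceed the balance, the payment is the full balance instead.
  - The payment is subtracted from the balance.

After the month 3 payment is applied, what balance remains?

# | Opening | Interest | Payment | End bal
1 | $6,208.23 | $204.87 | $513.05 | $5,900.05
2 | $5,900.05 | $204.87 | $488.39 | $5,616.53
3 | $5,616.53 | $204.87 | $465.71 | $5,355.69

$5,355.69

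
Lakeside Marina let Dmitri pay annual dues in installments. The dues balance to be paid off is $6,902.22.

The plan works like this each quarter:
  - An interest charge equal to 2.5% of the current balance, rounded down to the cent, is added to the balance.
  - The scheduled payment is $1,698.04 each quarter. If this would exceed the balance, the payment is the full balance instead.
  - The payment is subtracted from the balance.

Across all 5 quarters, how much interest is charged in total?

# | Opening | Interest | Payment | End bal
1 | $6,902.22 | $172.55 | $1,698.04 | $5,376.73
2 | $5,376.73 | $134.41 | $1,698.04 | $3,813.10
3 | $3,813.10 | $95.32 | $1,698.04 | $2,210.38
4 | $2,210.38 | $55.25 | $1,698.04 | $567.59
5 | $567.59 | $14.18 | $581.77 | $0.00
Total interest: $172.55 + $134.41 + $95.32 + $55.25 + $14.18 = $471.71

$471.71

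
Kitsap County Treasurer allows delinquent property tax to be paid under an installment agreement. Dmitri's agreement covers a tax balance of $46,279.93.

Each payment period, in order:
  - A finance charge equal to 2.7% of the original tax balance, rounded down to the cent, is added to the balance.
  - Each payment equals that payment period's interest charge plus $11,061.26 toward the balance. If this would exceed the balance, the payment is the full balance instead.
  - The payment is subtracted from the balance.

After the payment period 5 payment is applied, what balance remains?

Payment period 1: opening $46,279.93; interest $1,249.55 → $47,529.48; payment $12,310.81; balance $35,218.67
Payment period 2: opening $35,218.67; interest $1,249.55 → $36,468.22; payment $12,310.81; balance $24,157.41
Payment period 3: opening $24,157.41; interest $1,249.55 → $25,406.96; payment $12,310.81; balance $13,096.15
Payment period 4: opening $13,096.15; interest $1,249.55 → $14,345.70; payment $12,310.81; balance $2,034.89
Payment period 5: opening $2,034.89; interest $1,249.55 → $3,284.44; payment $3,284.44; balance $0.00

$0.00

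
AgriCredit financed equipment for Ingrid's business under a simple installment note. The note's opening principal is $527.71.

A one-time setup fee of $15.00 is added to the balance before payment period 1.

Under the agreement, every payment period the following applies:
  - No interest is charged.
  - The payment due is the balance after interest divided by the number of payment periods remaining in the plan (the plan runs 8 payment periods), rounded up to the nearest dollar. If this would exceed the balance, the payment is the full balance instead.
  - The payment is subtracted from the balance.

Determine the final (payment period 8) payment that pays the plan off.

# | Opening | Payment | End bal
1 | $542.71 | $68.00 | $474.71
2 | $474.71 | $68.00 | $406.71
3 | $406.71 | $68.00 | $338.71
4 | $338.71 | $68.00 | $270.71
5 | $270.71 | $68.00 | $202.71
6 | $202.71 | $68.00 | $134.71
7 | $134.71 | $68.00 | $66.71
8 | $66.71 | $66.71 | $0.00

$66.71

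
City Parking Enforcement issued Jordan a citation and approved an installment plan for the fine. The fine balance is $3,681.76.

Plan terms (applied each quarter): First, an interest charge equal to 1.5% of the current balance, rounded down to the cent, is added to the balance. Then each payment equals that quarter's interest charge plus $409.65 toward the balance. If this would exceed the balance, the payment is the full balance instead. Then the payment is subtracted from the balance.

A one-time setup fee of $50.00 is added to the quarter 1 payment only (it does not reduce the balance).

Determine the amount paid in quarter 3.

$452.58

Quarter 1: opening $3,681.76; interest $55.22 → $3,736.98; payment $464.87 (+ $50.00 fee); balance $3,272.11
Quarter 2: opening $3,272.11; interest $49.08 → $3,321.19; payment $458.73; balance $2,862.46
Quarter 3: opening $2,862.46; interest $42.93 → $2,905.39; payment $452.58; balance $2,452.81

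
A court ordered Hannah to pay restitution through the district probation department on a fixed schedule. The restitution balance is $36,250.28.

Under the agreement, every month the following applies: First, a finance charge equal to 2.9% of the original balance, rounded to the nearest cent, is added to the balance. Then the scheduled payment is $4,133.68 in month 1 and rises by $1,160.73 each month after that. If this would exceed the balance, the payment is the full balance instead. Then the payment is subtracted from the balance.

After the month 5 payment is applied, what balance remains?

$9,230.88

# | Opening | Interest | Payment | End bal
1 | $36,250.28 | $1,051.26 | $4,133.68 | $33,167.86
2 | $33,167.86 | $1,051.26 | $5,294.41 | $28,924.71
3 | $28,924.71 | $1,051.26 | $6,455.14 | $23,520.83
4 | $23,520.83 | $1,051.26 | $7,615.87 | $16,956.22
5 | $16,956.22 | $1,051.26 | $8,776.60 | $9,230.88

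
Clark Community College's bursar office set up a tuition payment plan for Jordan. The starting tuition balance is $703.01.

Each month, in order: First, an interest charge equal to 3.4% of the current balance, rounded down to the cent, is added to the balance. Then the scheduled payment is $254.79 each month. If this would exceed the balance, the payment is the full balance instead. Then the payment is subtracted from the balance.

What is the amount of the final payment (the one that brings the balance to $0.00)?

Month 1: $703.01 +$23.90 interest = $726.91; pay $254.79 → $472.12
Month 2: $472.12 +$16.05 interest = $488.17; pay $254.79 → $233.38
Month 3: $233.38 +$7.93 interest = $241.31; pay $241.31 → $0.00

$241.31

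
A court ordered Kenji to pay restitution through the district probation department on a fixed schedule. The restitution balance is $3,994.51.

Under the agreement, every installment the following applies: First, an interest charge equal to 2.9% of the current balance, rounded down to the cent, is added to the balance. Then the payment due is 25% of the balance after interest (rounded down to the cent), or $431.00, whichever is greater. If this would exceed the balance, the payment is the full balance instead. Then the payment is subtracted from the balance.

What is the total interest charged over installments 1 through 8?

Installment 1: $3,994.51 +$115.84 interest = $4,110.35; pay $1,027.58 → $3,082.77
Installment 2: $3,082.77 +$89.40 interest = $3,172.17; pay $793.04 → $2,379.13
Installment 3: $2,379.13 +$68.99 interest = $2,448.12; pay $612.03 → $1,836.09
Installment 4: $1,836.09 +$53.24 interest = $1,889.33; pay $472.33 → $1,417.00
Installment 5: $1,417.00 +$41.09 interest = $1,458.09; pay $431.00 → $1,027.09
Installment 6: $1,027.09 +$29.78 interest = $1,056.87; pay $431.00 → $625.87
Installment 7: $625.87 +$18.15 interest = $644.02; pay $431.00 → $213.02
Installment 8: $213.02 +$6.17 interest = $219.19; pay $219.19 → $0.00
Total interest: $115.84 + $89.40 + $68.99 + $53.24 + $41.09 + $29.78 + $18.15 + $6.17 = $422.66

$422.66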